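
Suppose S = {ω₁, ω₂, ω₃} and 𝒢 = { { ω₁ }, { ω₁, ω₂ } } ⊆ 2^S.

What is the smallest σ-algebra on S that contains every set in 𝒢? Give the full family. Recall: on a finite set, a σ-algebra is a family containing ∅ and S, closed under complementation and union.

σ(𝒢) (8 sets): { ∅, { ω₁ }, { ω₂ }, { ω₃ }, { ω₁, ω₂ }, { ω₁, ω₃ }, { ω₂, ω₃ }, S }

Trace:
Seed the family with 𝒢 together with ∅ and S: { ∅, { ω₁ }, { ω₁, ω₂ }, S }.
Round 1. New:
  { ω₃ }  = complement { ω₁, ω₂ }
  { ω₂, ω₃ }  = complement { ω₁ }
  (now 6)
Round 2. New:
  { ω₁, ω₃ }  = { ω₃ } ∪ { ω₁ }
  (now 7)
Round 3: 1 new —
  { ω₂ }  = complement { ω₁, ω₃ }
  (now 8)
Round 4 adds nothing — fixpoint reached.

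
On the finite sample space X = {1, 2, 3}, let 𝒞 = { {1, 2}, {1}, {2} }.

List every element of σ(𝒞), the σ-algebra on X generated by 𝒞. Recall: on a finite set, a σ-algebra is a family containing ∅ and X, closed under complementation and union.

Answer: σ(𝒞) = { ∅, {1}, {2}, {3}, {1, 2}, {1, 3}, {2, 3}, X }

Check:
Seed the family with 𝒞 together with ∅ and X: { ∅, {1}, {2}, {1, 2}, X }.
Round 1 adds 3:
  {3}  = complement {1, 2}
  {1, 3}  = complement {2}
  {2, 3}  = complement {1}
  (now 8)
Round 2: closed — nothing new.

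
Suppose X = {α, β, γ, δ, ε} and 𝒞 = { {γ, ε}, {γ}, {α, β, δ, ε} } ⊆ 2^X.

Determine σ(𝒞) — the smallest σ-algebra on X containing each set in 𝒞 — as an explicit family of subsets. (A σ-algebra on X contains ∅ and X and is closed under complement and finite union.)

Begin from { ∅, {γ}, {γ, ε}, {α, β, δ, ε}, X } (that is, 𝒞 plus ∅ and X).
Iteration 1. New:
  {α, β, δ}  = {γ, ε}ᶜ
  (now 6)
Iteration 2: +1 →
  {α, β, γ, δ}  = {γ} ∪ {α, β, δ}
  (now 7)
Iteration 3: 1 new —
  {ε}  = {α, β, γ, δ}ᶜ
  (now 8)
After Iteration 4 the family is unchanged; done.

Therefore σ(𝒞) = { ∅, {γ}, {ε}, {γ, ε}, {α, β, δ}, {α, β, γ, δ}, {α, β, δ, ε}, X } (|σ(𝒞)| = 8).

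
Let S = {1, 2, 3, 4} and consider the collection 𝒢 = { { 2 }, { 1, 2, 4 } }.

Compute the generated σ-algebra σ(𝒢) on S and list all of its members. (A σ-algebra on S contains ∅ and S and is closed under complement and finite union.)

Seed the family with 𝒢 together with ∅ and S: { {  }, { 2 }, { 1, 2, 4 }, S }.
Pass 1: +2 →
  { 3 }  = { 1, 2, 4 }ᶜ
  { 1, 3, 4 }  = { 2 }ᶜ
  (now 6)
Pass 2. New:
  { 2, 3 }  = { 3 } ∪ { 2 }
  (now 7)
Pass 3: 1 new —
  { 1, 4 }  = { 2, 3 }ᶜ
  (now 8)
Pass 4: stable.

|σ(𝒢)| = 8.  σ(𝒢) = { {  }, { 2 }, { 3 }, { 1, 4 }, { 2, 3 }, { 1, 2, 4 }, { 1, 3, 4 }, S }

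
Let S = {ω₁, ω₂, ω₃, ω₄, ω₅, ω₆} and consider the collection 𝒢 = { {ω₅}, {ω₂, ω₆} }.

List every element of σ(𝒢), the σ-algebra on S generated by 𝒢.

σ(𝒢) = { {}, {ω₅}, {ω₂, ω₆}, {ω₁, ω₃, ω₄}, {ω₂, ω₅, ω₆}, {ω₁, ω₃, ω₄, ω₅}, {ω₁, ω₂, ω₃, ω₄, ω₆}, S }

Working:
Begin from { {}, {ω₅}, {ω₂, ω₆}, S } (that is, 𝒢 plus ∅ and S).
Pass 1 (3 new):
  {ω₂, ω₅, ω₆}  = {ω₂, ω₆} ∪ {ω₅}
  {ω₁, ω₃, ω₄, ω₅}  = S∖{ω₂, ω₆}
  {ω₁, ω₂, ω₃, ω₄, ω₆}  = S∖{ω₅}
  |family| = 7
Pass 2 adds 1:
  {ω₁, ω₃, ω₄}  = S∖{ω₂, ω₅, ω₆}
  |family| = 8
Pass 3 adds nothing — fixpoint reached.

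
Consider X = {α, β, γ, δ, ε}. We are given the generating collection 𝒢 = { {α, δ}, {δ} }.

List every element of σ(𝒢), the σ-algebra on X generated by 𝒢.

Seed the family with 𝒢 together with ∅ and X: { {}, {δ}, {α, δ}, X }.
Round 1. New:
  {β, γ, ε}  = ᶜ of {α, δ}
  {α, β, γ, ε}  = ᶜ of {δ}
Round 2: 1 new —
  {β, γ, δ, ε}  = {β, γ, ε} ∪ {δ}
Round 3: +1 →
  {α}  = ᶜ of {β, γ, δ, ε}
Round 4 adds nothing — fixpoint reached.

|σ(𝒢)| = 8.  σ(𝒢) = { {}, {α}, {δ}, {α, δ}, {β, γ, ε}, {α, β, γ, ε}, {β, γ, δ, ε}, X }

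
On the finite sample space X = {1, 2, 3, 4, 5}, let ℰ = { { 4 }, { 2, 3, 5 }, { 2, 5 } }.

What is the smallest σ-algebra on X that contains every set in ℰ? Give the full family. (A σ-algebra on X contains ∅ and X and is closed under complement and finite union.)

Seed the family with ℰ together with ∅ and X: { {}, { 4 }, { 2, 5 }, { 2, 3, 5 }, X }.
Iteration 1 adds 5:
  { 1, 4 }  = complement { 2, 3, 5 }
  { 1, 3, 4 }  = complement { 2, 5 }
  { 2, 4, 5 }  = { 2, 5 } ∪ { 4 }
  { 1, 2, 3, 5 }  = complement { 4 }
  { 2, 3, 4, 5 }  = { 2, 3, 5 } ∪ { 4 }
  (now 10)
Iteration 2. New:
  { 1 }  = complement { 2, 3, 4, 5 }
  { 1, 3 }  = complement { 2, 4, 5 }
  { 1, 2, 4, 5 }  = { 2, 5 } ∪ { 1, 4 }
  (now 13)
Iteration 3 (2 new):
  { 3 }  = complement { 1, 2, 4, 5 }
  { 1, 2, 5 }  = { 2, 5 } ∪ { 1 }
  (now 15)
Iteration 4: 1 new —
  { 3, 4 }  = complement { 1, 2, 5 }
  (now 16)
Iteration 5: closed — nothing new.

Therefore σ(ℰ) = { {}, { 1 }, { 3 }, { 4 }, { 1, 3 }, { 1, 4 }, { 2, 5 }, { 3, 4 }, { 1, 2, 5 }, { 1, 3, 4 }, { 2, 3, 5 }, { 2, 4, 5 }, { 1, 2, 3, 5 }, { 1, 2, 4, 5 }, { 2, 3, 4, 5 }, X } (|σ(ℰ)| = 16).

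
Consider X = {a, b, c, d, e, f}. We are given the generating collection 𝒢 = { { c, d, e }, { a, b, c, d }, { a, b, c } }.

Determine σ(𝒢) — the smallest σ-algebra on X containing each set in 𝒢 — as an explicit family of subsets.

Seed the family with 𝒢 together with ∅ and X: { ∅, { a, b, c }, { c, d, e }, { a, b, c, d }, X }.
Step 1 (4 new):
  { e, f }  = X∖{ a, b, c, d }
  { a, b, f }  = X∖{ c, d, e }
  { d, e, f }  = X∖{ a, b, c }
  { a, b, c, d, e }  = { c, d, e } ∪ { a, b, c }
  [9 total]
Step 2 adds 7:
  { f }  = X∖{ a, b, c, d, e }
  { a, b, c, f }  = { a, b, c } ∪ { a, b, f }
  { a, b, e, f }  = { e, f } ∪ { a, b, f }
  { c, d, e, f }  = { c, d, e } ∪ { e, f }
  { a, b, c, d, f }  = { a, b, c, d } ∪ { a, b, f }
  { a, b, c, e, f }  = { a, b, c } ∪ { e, f }
  { a, b, d, e, f }  = { a, b, f } ∪ { d, e, f }
  [16 total]
Step 3 (6 new):
  { c }  = X∖{ a, b, d, e, f }
  { d }  = X∖{ a, b, c, e, f }
  { e }  = X∖{ a, b, c, d, f }
  { a, b }  = X∖{ c, d, e, f }
  { c, d }  = X∖{ a, b, e, f }
  { d, e }  = X∖{ a, b, c, f }
  [22 total]
Step 4 adds 10:
  { c, e }  = { e } ∪ { c }
  { c, f }  = { f } ∪ { c }
  { d, f }  = { f } ∪ { d }
  { a, b, d }  = { a, b } ∪ { d }
  { a, b, e }  = { a, b } ∪ { e }
  { c, d, f }  = { c, d } ∪ { f }
  { c, e, f }  = { e, f } ∪ { c }
  { a, b, c, e }  = { a, b, c } ∪ { e }
  { a, b, d, e }  = { a, b } ∪ { d, e }
  { a, b, d, f }  = { d } ∪ { a, b, f }
  [32 total]
Step 5: stable.

Hence σ(𝒢) has 32 members: { ∅, { c }, { d }, { e }, { f }, { a, b }, { c, d }, { c, e }, { c, f }, { d, e }, { d, f }, { e, f }, { a, b, c }, { a, b, d }, { a, b, e }, { a, b, f }, { c, d, e }, { c, d, f }, { c, e, f }, { d, e, f }, { a, b, c, d }, { a, b, c, e }, { a, b, c, f }, { a, b, d, e }, { a, b, d, f }, { a, b, e, f }, { c, d, e, f }, { a, b, c, d, e }, { a, b, c, d, f }, { a, b, c, e, f }, { a, b, d, e, f }, X }.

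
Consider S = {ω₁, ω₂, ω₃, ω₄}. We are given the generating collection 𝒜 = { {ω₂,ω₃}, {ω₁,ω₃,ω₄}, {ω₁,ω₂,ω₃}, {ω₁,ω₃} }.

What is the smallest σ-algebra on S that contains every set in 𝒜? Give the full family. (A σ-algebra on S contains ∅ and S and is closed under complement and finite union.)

Seed the family with 𝒜 together with ∅ and S: { ∅, {ω₁,ω₃}, {ω₂,ω₃}, {ω₁,ω₂,ω₃}, {ω₁,ω₃,ω₄}, S }.
Iteration 1: +4 →
  {ω₂}  = complement {ω₁,ω₃,ω₄}
  {ω₄}  = complement {ω₁,ω₂,ω₃}
  {ω₁,ω₄}  = complement {ω₂,ω₃}
  {ω₂,ω₄}  = complement {ω₁,ω₃}
  |family| = 10
Iteration 2 (2 new):
  {ω₁,ω₂,ω₄}  = {ω₂} ∪ {ω₁,ω₄}
  {ω₂,ω₃,ω₄}  = {ω₂,ω₃} ∪ {ω₄}
  |family| = 12
Iteration 3. New:
  {ω₁}  = complement {ω₂,ω₃,ω₄}
  {ω₃}  = complement {ω₁,ω₂,ω₄}
  |family| = 14
Iteration 4: +2 →
  {ω₁,ω₂}  = {ω₂} ∪ {ω₁}
  {ω₃,ω₄}  = {ω₃} ∪ {ω₄}
  |family| = 16
Iteration 5 adds nothing — fixpoint reached.

Therefore σ(𝒜) = { ∅, {ω₁}, {ω₂}, {ω₃}, {ω₄}, {ω₁,ω₂}, {ω₁,ω₃}, {ω₁,ω₄}, {ω₂,ω₃}, {ω₂,ω₄}, {ω₃,ω₄}, {ω₁,ω₂,ω₃}, {ω₁,ω₂,ω₄}, {ω₁,ω₃,ω₄}, {ω₂,ω₃,ω₄}, S } (|σ(𝒜)| = 16).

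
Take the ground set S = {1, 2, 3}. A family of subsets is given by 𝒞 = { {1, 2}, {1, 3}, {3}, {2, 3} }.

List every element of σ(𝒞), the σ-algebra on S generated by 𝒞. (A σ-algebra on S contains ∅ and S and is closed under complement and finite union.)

σ(𝒞) = { ∅, {1}, {2}, {3}, {1, 2}, {1, 3}, {2, 3}, S }

Trace:
Take S₀ = 𝒞 ∪ {∅, S} = { ∅, {3}, {1, 2}, {1, 3}, {2, 3}, S }.
Round 1. New:
  {1}  = complement {2, 3}
  {2}  = complement {1, 3}
  [8 total]
After Round 2 the family is unchanged; done.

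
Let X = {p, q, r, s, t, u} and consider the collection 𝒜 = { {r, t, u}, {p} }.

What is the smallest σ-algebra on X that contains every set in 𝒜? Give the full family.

Start: 𝒜 ∪ {∅, X} = { ∅, {p}, {r, t, u}, X }.
Pass 1: 3 new —
  {p, q, s}  = {r, t, u}ᶜ
  {p, r, t, u}  = {p} ∪ {r, t, u}
  {q, r, s, t, u}  = {p}ᶜ
  [7 total]
Pass 2 (1 new):
  {q, s}  = {p, r, t, u}ᶜ
  [8 total]
Pass 3: closed — nothing new.

|σ(𝒜)| = 8.  σ(𝒜) = { ∅, {p}, {q, s}, {p, q, s}, {r, t, u}, {p, r, t, u}, {q, r, s, t, u}, X }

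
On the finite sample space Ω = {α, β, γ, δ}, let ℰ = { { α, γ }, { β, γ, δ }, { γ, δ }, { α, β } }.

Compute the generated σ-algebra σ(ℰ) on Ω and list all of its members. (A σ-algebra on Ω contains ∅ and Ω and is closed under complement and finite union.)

Take S₀ = ℰ ∪ {∅, Ω} = { ∅, { α, β }, { α, γ }, { γ, δ }, { β, γ, δ }, Ω }.
Pass 1 (4 new):
  { α }  = complement { β, γ, δ }
  { β, δ }  = complement { α, γ }
  { α, β, γ }  = { α, β } ∪ { α, γ }
  { α, γ, δ }  = { γ, δ } ∪ { α, γ }
  (now 10)
Pass 2 (3 new):
  { β }  = complement { α, γ, δ }
  { δ }  = complement { α, β, γ }
  { α, β, δ }  = { α, β } ∪ { β, δ }
  (now 13)
Pass 3: 2 new —
  { γ }  = complement { α, β, δ }
  { α, δ }  = { δ } ∪ { α }
  (now 15)
Pass 4. New:
  { β, γ }  = complement { α, δ }
  (now 16)
Pass 5: already closed under ᶜ and ∪.

Therefore σ(ℰ) = { ∅, { α }, { β }, { γ }, { δ }, { α, β }, { α, γ }, { α, δ }, { β, γ }, { β, δ }, { γ, δ }, { α, β, γ }, { α, β, δ }, { α, γ, δ }, { β, γ, δ }, Ω } (|σ(ℰ)| = 16).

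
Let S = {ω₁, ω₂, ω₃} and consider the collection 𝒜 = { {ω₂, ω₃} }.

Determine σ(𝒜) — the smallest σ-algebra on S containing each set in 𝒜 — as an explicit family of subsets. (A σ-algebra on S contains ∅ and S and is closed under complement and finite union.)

Begin from { {}, {ω₂, ω₃}, S } (that is, 𝒜 plus ∅ and S).
Round 1. New:
  {ω₁}  = ᶜ of {ω₂, ω₃}
Round 2: closed — nothing new.

Therefore σ(𝒜) = { {}, {ω₁}, {ω₂, ω₃}, S } (|σ(𝒜)| = 4).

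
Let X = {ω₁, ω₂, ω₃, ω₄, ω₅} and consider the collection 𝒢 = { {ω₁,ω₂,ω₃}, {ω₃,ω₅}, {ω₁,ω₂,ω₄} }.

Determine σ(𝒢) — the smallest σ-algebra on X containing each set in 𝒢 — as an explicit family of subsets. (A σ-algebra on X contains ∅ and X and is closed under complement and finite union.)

Seed the family with 𝒢 together with ∅ and X: { {}, {ω₃,ω₅}, {ω₁,ω₂,ω₃}, {ω₁,ω₂,ω₄}, X }.
Iteration 1: 3 new —
  {ω₄,ω₅}  = ᶜ of {ω₁,ω₂,ω₃}
  {ω₁,ω₂,ω₃,ω₄}  = {ω₁,ω₂,ω₃} ∪ {ω₁,ω₂,ω₄}
  {ω₁,ω₂,ω₃,ω₅}  = {ω₁,ω₂,ω₃} ∪ {ω₃,ω₅}
  — 8 sets.
Iteration 2 adds 4:
  {ω₄}  = ᶜ of {ω₁,ω₂,ω₃,ω₅}
  {ω₅}  = ᶜ of {ω₁,ω₂,ω₃,ω₄}
  {ω₃,ω₄,ω₅}  = {ω₄,ω₅} ∪ {ω₃,ω₅}
  {ω₁,ω₂,ω₄,ω₅}  = {ω₄,ω₅} ∪ {ω₁,ω₂,ω₄}
  — 12 sets.
Iteration 3 adds 2:
  {ω₃}  = ᶜ of {ω₁,ω₂,ω₄,ω₅}
  {ω₁,ω₂}  = ᶜ of {ω₃,ω₄,ω₅}
  — 14 sets.
Iteration 4: +2 →
  {ω₃,ω₄}  = {ω₃} ∪ {ω₄}
  {ω₁,ω₂,ω₅}  = {ω₁,ω₂} ∪ {ω₅}
  — 16 sets.
Iteration 5 adds nothing — fixpoint reached.

σ(𝒢) = { {}, {ω₃}, {ω₄}, {ω₅}, {ω₁,ω₂}, {ω₃,ω₄}, {ω₃,ω₅}, {ω₄,ω₅}, {ω₁,ω₂,ω₃}, {ω₁,ω₂,ω₄}, {ω₁,ω₂,ω₅}, {ω₃,ω₄,ω₅}, {ω₁,ω₂,ω₃,ω₄}, {ω₁,ω₂,ω₃,ω₅}, {ω₁,ω₂,ω₄,ω₅}, X }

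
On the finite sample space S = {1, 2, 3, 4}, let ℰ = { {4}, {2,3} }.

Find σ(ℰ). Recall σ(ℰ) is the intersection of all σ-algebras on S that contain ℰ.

|σ(ℰ)| = 8.  σ(ℰ) = { {}, {1}, {4}, {1,4}, {2,3}, {1,2,3}, {2,3,4}, S }

Derivation:
Start: ℰ ∪ {∅, S} = { {}, {4}, {2,3}, S }.
Pass 1 (3 new):
  {1,4}  = S∖{2,3}
  {1,2,3}  = S∖{4}
  {2,3,4}  = {4} ∪ {2,3}
  [7 total]
Pass 2 (1 new):
  {1}  = S∖{2,3,4}
  [8 total]
Pass 3 adds nothing — fixpoint reached.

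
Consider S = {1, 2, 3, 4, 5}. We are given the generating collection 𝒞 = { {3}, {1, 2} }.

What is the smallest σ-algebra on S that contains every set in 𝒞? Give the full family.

|σ(𝒞)| = 8.  σ(𝒞) = { ∅, {3}, {1, 2}, {4, 5}, {1, 2, 3}, {3, 4, 5}, {1, 2, 4, 5}, S }

Trace:
Begin from { ∅, {3}, {1, 2}, S } (that is, 𝒞 plus ∅ and S).
Iteration 1. New:
  {1, 2, 3}  = {3} ∪ {1, 2}
  {3, 4, 5}  = ᶜ of {1, 2}
  {1, 2, 4, 5}  = ᶜ of {3}
Iteration 2 (1 new):
  {4, 5}  = ᶜ of {1, 2, 3}
After Iteration 3 the family is unchanged; done.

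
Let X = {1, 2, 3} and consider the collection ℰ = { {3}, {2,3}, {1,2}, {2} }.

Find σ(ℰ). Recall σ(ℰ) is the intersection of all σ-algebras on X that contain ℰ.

|σ(ℰ)| = 8.  σ(ℰ) = { ∅, {1}, {2}, {3}, {1,2}, {1,3}, {2,3}, X }

Trace:
Initial family (6 sets): { ∅, {2}, {3}, {1,2}, {2,3}, X }.
Round 1. New:
  {1}  = X∖{2,3}
  {1,3}  = X∖{2}
  |family| = 8
Round 2: closed — nothing new.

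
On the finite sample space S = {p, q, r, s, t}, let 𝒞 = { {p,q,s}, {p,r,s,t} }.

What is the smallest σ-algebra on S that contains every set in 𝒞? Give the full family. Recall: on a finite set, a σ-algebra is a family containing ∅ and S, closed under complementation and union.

Answer: σ(𝒞) = { {}, {q}, {p,s}, {r,t}, {p,q,s}, {q,r,t}, {p,r,s,t}, S }

Check:
Begin from { {}, {p,q,s}, {p,r,s,t}, S } (that is, 𝒞 plus ∅ and S).
Round 1 adds 2:
  {q}  = complement {p,r,s,t}
  {r,t}  = complement {p,q,s}
  |family| = 6
Round 2 adds 1:
  {q,r,t}  = {r,t} ∪ {q}
  |family| = 7
Round 3 (1 new):
  {p,s}  = complement {q,r,t}
  |family| = 8
Round 4: closed — nothing new.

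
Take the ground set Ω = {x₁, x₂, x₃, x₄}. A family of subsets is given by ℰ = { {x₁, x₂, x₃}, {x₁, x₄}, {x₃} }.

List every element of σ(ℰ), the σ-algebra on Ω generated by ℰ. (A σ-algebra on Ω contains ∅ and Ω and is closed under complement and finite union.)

Initial family (5 sets): { ∅, {x₃}, {x₁, x₄}, {x₁, x₂, x₃}, Ω }.
Iteration 1. New:
  {x₄}  = Ω∖{x₁, x₂, x₃}
  {x₂, x₃}  = Ω∖{x₁, x₄}
  {x₁, x₂, x₄}  = Ω∖{x₃}
  {x₁, x₃, x₄}  = {x₃} ∪ {x₁, x₄}
  |family| = 9
Iteration 2 adds 3:
  {x₂}  = Ω∖{x₁, x₃, x₄}
  {x₃, x₄}  = {x₃} ∪ {x₄}
  {x₂, x₃, x₄}  = {x₂, x₃} ∪ {x₄}
  |family| = 12
Iteration 3: +3 →
  {x₁}  = Ω∖{x₂, x₃, x₄}
  {x₁, x₂}  = Ω∖{x₃, x₄}
  {x₂, x₄}  = {x₄} ∪ {x₂}
  |family| = 15
Iteration 4 (1 new):
  {x₁, x₃}  = Ω∖{x₂, x₄}
  |family| = 16
Iteration 5: no new sets; the family is a σ-algebra.

σ(ℰ) = { ∅, {x₁}, {x₂}, {x₃}, {x₄}, {x₁, x₂}, {x₁, x₃}, {x₁, x₄}, {x₂, x₃}, {x₂, x₄}, {x₃, x₄}, {x₁, x₂, x₃}, {x₁, x₂, x₄}, {x₁, x₃, x₄}, {x₂, x₃, x₄}, Ω }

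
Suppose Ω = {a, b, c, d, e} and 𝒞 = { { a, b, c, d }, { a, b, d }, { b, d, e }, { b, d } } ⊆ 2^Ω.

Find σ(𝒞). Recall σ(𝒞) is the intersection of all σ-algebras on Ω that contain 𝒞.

Answer: σ(𝒞) = { {  }, { a }, { c }, { e }, { a, c }, { a, e }, { b, d }, { c, e }, { a, b, d }, { a, c, e }, { b, c, d }, { b, d, e }, { a, b, c, d }, { a, b, d, e }, { b, c, d, e }, Ω }

Check:
Start: 𝒞 ∪ {∅, Ω} = { {  }, { b, d }, { a, b, d }, { b, d, e }, { a, b, c, d }, Ω }.
Iteration 1: 5 new —
  { e }  = { a, b, c, d }ᶜ
  { a, c }  = { b, d, e }ᶜ
  { c, e }  = { a, b, d }ᶜ
  { a, c, e }  = { b, d }ᶜ
  { a, b, d, e }  = { a, b, d } ∪ { b, d, e }
  (now 11)
Iteration 2: 2 new —
  { c }  = { a, b, d, e }ᶜ
  { b, c, d, e }  = { c, e } ∪ { b, d }
  (now 13)
Iteration 3: 2 new —
  { a }  = { b, c, d, e }ᶜ
  { b, c, d }  = { c } ∪ { b, d }
  (now 15)
Iteration 4: +1 →
  { a, e }  = { b, c, d }ᶜ
  (now 16)
Iteration 5: already closed under ᶜ and ∪.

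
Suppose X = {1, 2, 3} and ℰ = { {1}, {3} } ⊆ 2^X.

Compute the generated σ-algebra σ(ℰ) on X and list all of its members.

Initial family (4 sets): { ∅, {1}, {3}, X }.
Pass 1. New:
  {1,2}  = complement {3}
  {1,3}  = {3} ∪ {1}
  {2,3}  = complement {1}
Pass 2 (1 new):
  {2}  = complement {1,3}
Pass 3 adds nothing — fixpoint reached.

|σ(ℰ)| = 8.  σ(ℰ) = { ∅, {1}, {2}, {3}, {1,2}, {1,3}, {2,3}, X }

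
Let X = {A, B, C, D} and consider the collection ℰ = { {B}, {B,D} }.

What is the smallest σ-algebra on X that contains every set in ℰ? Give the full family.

σ(ℰ) (8 sets): { ∅, {B}, {D}, {A,C}, {B,D}, {A,B,C}, {A,C,D}, X }

Trace:
Begin from { ∅, {B}, {B,D}, X } (that is, ℰ plus ∅ and X).
Pass 1: +2 →
  {A,C}  = X∖{B,D}
  {A,C,D}  = X∖{B}
  (now 6)
Pass 2 (1 new):
  {A,B,C}  = {A,C} ∪ {B}
  (now 7)
Pass 3 (1 new):
  {D}  = X∖{A,B,C}
  (now 8)
Pass 4: already closed under ᶜ and ∪.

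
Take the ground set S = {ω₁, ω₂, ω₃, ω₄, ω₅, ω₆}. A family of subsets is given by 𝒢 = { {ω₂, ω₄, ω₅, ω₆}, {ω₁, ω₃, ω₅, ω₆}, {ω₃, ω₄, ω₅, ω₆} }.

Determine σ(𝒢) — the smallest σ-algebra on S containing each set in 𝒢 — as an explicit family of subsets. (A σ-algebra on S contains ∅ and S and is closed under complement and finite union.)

σ(𝒢) (32 sets): { ∅, {ω₁}, {ω₂}, {ω₃}, {ω₄}, {ω₁, ω₂}, {ω₁, ω₃}, {ω₁, ω₄}, {ω₂, ω₃}, {ω₂, ω₄}, {ω₃, ω₄}, {ω₅, ω₆}, {ω₁, ω₂, ω₃}, {ω₁, ω₂, ω₄}, {ω₁, ω₃, ω₄}, {ω₁, ω₅, ω₆}, {ω₂, ω₃, ω₄}, {ω₂, ω₅, ω₆}, {ω₃, ω₅, ω₆}, {ω₄, ω₅, ω₆}, {ω₁, ω₂, ω₃, ω₄}, {ω₁, ω₂, ω₅, ω₆}, {ω₁, ω₃, ω₅, ω₆}, {ω₁, ω₄, ω₅, ω₆}, {ω₂, ω₃, ω₅, ω₆}, {ω₂, ω₄, ω₅, ω₆}, {ω₃, ω₄, ω₅, ω₆}, {ω₁, ω₂, ω₃, ω₅, ω₆}, {ω₁, ω₂, ω₄, ω₅, ω₆}, {ω₁, ω₃, ω₄, ω₅, ω₆}, {ω₂, ω₃, ω₄, ω₅, ω₆}, S }

Trace:
Begin from { ∅, {ω₁, ω₃, ω₅, ω₆}, {ω₂, ω₄, ω₅, ω₆}, {ω₃, ω₄, ω₅, ω₆}, S } (that is, 𝒢 plus ∅ and S).
Pass 1 adds 5:
  {ω₁, ω₂}  = ᶜ of {ω₃, ω₄, ω₅, ω₆}
  {ω₁, ω₃}  = ᶜ of {ω₂, ω₄, ω₅, ω₆}
  {ω₂, ω₄}  = ᶜ of {ω₁, ω₃, ω₅, ω₆}
  {ω₁, ω₃, ω₄, ω₅, ω₆}  = {ω₁, ω₃, ω₅, ω₆} ∪ {ω₃, ω₄, ω₅, ω₆}
  {ω₂, ω₃, ω₄, ω₅, ω₆}  = {ω₂, ω₄, ω₅, ω₆} ∪ {ω₃, ω₄, ω₅, ω₆}
  [10 total]
Pass 2. New:
  {ω₁}  = ᶜ of {ω₂, ω₃, ω₄, ω₅, ω₆}
  {ω₂}  = ᶜ of {ω₁, ω₃, ω₄, ω₅, ω₆}
  {ω₁, ω₂, ω₃}  = {ω₁, ω₂} ∪ {ω₁, ω₃}
  {ω₁, ω₂, ω₄}  = {ω₁, ω₂} ∪ {ω₂, ω₄}
  {ω₁, ω₂, ω₃, ω₄}  = {ω₁, ω₃} ∪ {ω₂, ω₄}
  {ω₁, ω₂, ω₃, ω₅, ω₆}  = {ω₁, ω₃, ω₅, ω₆} ∪ {ω₁, ω₂}
  {ω₁, ω₂, ω₄, ω₅, ω₆}  = {ω₁, ω₂} ∪ {ω₂, ω₄, ω₅, ω₆}
  [17 total]
Pass 3 adds 5:
  {ω₃}  = ᶜ of {ω₁, ω₂, ω₄, ω₅, ω₆}
  {ω₄}  = ᶜ of {ω₁, ω₂, ω₃, ω₅, ω₆}
  {ω₅, ω₆}  = ᶜ of {ω₁, ω₂, ω₃, ω₄}
  {ω₃, ω₅, ω₆}  = ᶜ of {ω₁, ω₂, ω₄}
  {ω₄, ω₅, ω₆}  = ᶜ of {ω₁, ω₂, ω₃}
  [22 total]
Pass 4: 10 new —
  {ω₁, ω₄}  = {ω₁} ∪ {ω₄}
  {ω₂, ω₃}  = {ω₂} ∪ {ω₃}
  {ω₃, ω₄}  = {ω₃} ∪ {ω₄}
  {ω₁, ω₃, ω₄}  = {ω₁, ω₃} ∪ {ω₄}
  {ω₁, ω₅, ω₆}  = {ω₅, ω₆} ∪ {ω₁}
  {ω₂, ω₃, ω₄}  = {ω₃} ∪ {ω₂, ω₄}
  {ω₂, ω₅, ω₆}  = {ω₅, ω₆} ∪ {ω₂}
  {ω₁, ω₂, ω₅, ω₆}  = {ω₅, ω₆} ∪ {ω₁, ω₂}
  {ω₁, ω₄, ω₅, ω₆}  = {ω₁} ∪ {ω₄, ω₅, ω₆}
  {ω₂, ω₃, ω₅, ω₆}  = {ω₂} ∪ {ω₃, ω₅, ω₆}
  [32 total]
Pass 5: closed — nothing new.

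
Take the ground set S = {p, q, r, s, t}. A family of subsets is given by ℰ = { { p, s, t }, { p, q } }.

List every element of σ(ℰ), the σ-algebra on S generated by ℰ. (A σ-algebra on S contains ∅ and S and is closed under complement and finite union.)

|σ(ℰ)| = 16.  σ(ℰ) = { ∅, { p }, { q }, { r }, { p, q }, { p, r }, { q, r }, { s, t }, { p, q, r }, { p, s, t }, { q, s, t }, { r, s, t }, { p, q, s, t }, { p, r, s, t }, { q, r, s, t }, S }

Derivation:
Initial family (4 sets): { ∅, { p, q }, { p, s, t }, S }.
Step 1: +3 →
  { q, r }  = complement { p, s, t }
  { r, s, t }  = complement { p, q }
  { p, q, s, t }  = { p, q } ∪ { p, s, t }
  [7 total]
Step 2: 4 new —
  { r }  = complement { p, q, s, t }
  { p, q, r }  = { q, r } ∪ { p, q }
  { p, r, s, t }  = { p, s, t } ∪ { r, s, t }
  { q, r, s, t }  = { r, s, t } ∪ { q, r }
  [11 total]
Step 3: +3 →
  { p }  = complement { q, r, s, t }
  { q }  = complement { p, r, s, t }
  { s, t }  = complement { p, q, r }
  [14 total]
Step 4: 2 new —
  { p, r }  = { r } ∪ { p }
  { q, s, t }  = { s, t } ∪ { q }
  [16 total]
Step 5: closed — nothing new.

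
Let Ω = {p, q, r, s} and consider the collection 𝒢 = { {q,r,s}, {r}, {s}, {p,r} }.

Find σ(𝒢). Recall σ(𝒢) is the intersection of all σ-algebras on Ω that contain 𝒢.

σ(𝒢) (16 sets): { ∅, {p}, {q}, {r}, {s}, {p,q}, {p,r}, {p,s}, {q,r}, {q,s}, {r,s}, {p,q,r}, {p,q,s}, {p,r,s}, {q,r,s}, Ω }

Working:
Begin from { ∅, {r}, {s}, {p,r}, {q,r,s}, Ω } (that is, 𝒢 plus ∅ and Ω).
Round 1: 6 new —
  {p}  = Ω∖{q,r,s}
  {q,s}  = Ω∖{p,r}
  {r,s}  = {r} ∪ {s}
  {p,q,r}  = Ω∖{s}
  {p,q,s}  = Ω∖{r}
  {p,r,s}  = {p,r} ∪ {s}
  [12 total]
Round 2: 3 new —
  {q}  = Ω∖{p,r,s}
  {p,q}  = Ω∖{r,s}
  {p,s}  = {s} ∪ {p}
  [15 total]
Round 3 (1 new):
  {q,r}  = Ω∖{p,s}
  [16 total]
Round 4: closed — nothing new.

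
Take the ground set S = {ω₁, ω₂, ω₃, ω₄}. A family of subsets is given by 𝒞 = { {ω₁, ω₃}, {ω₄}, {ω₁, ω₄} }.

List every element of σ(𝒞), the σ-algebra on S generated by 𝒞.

Take S₀ = 𝒞 ∪ {∅, S} = { {}, {ω₄}, {ω₁, ω₃}, {ω₁, ω₄}, S }.
Step 1 (4 new):
  {ω₂, ω₃}  = S∖{ω₁, ω₄}
  {ω₂, ω₄}  = S∖{ω₁, ω₃}
  {ω₁, ω₂, ω₃}  = S∖{ω₄}
  {ω₁, ω₃, ω₄}  = {ω₁, ω₄} ∪ {ω₁, ω₃}
Step 2 adds 3:
  {ω₂}  = S∖{ω₁, ω₃, ω₄}
  {ω₁, ω₂, ω₄}  = {ω₁, ω₄} ∪ {ω₂, ω₄}
  {ω₂, ω₃, ω₄}  = {ω₂, ω₃} ∪ {ω₄}
Step 3: +2 →
  {ω₁}  = S∖{ω₂, ω₃, ω₄}
  {ω₃}  = S∖{ω₁, ω₂, ω₄}
Step 4 (2 new):
  {ω₁, ω₂}  = {ω₂} ∪ {ω₁}
  {ω₃, ω₄}  = {ω₃} ∪ {ω₄}
Step 5: stable.

Hence σ(𝒞) has 16 members: { {}, {ω₁}, {ω₂}, {ω₃}, {ω₄}, {ω₁, ω₂}, {ω₁, ω₃}, {ω₁, ω₄}, {ω₂, ω₃}, {ω₂, ω₄}, {ω₃, ω₄}, {ω₁, ω₂, ω₃}, {ω₁, ω₂, ω₄}, {ω₁, ω₃, ω₄}, {ω₂, ω₃, ω₄}, S }.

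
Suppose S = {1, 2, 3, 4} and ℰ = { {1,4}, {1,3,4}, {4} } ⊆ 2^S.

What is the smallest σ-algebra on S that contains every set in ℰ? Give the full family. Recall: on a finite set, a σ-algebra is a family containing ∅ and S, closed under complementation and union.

Begin from { ∅, {4}, {1,4}, {1,3,4}, S } (that is, ℰ plus ∅ and S).
Iteration 1. New:
  {2}  = {1,3,4}ᶜ
  {2,3}  = {1,4}ᶜ
  {1,2,3}  = {4}ᶜ
  (now 8)
Iteration 2: 3 new —
  {2,4}  = {4} ∪ {2}
  {1,2,4}  = {2} ∪ {1,4}
  {2,3,4}  = {4} ∪ {2,3}
  (now 11)
Iteration 3 adds 3:
  {1}  = {2,3,4}ᶜ
  {3}  = {1,2,4}ᶜ
  {1,3}  = {2,4}ᶜ
  (now 14)
Iteration 4 adds 2:
  {1,2}  = {2} ∪ {1}
  {3,4}  = {3} ∪ {4}
  (now 16)
Iteration 5 adds nothing — fixpoint reached.

|σ(ℰ)| = 16.  σ(ℰ) = { ∅, {1}, {2}, {3}, {4}, {1,2}, {1,3}, {1,4}, {2,3}, {2,4}, {3,4}, {1,2,3}, {1,2,4}, {1,3,4}, {2,3,4}, S }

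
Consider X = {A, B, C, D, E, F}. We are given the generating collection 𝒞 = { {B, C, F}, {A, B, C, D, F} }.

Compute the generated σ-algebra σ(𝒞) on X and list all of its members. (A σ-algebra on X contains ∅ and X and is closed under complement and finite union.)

Take S₀ = 𝒞 ∪ {∅, X} = { {}, {B, C, F}, {A, B, C, D, F}, X }.
Round 1 adds 2:
  {E}  = complement {A, B, C, D, F}
  {A, D, E}  = complement {B, C, F}
  (now 6)
Round 2: +1 →
  {B, C, E, F}  = {B, C, F} ∪ {E}
  (now 7)
Round 3: +1 →
  {A, D}  = complement {B, C, E, F}
  (now 8)
Round 4: closed — nothing new.

|σ(𝒞)| = 8.  σ(𝒞) = { {}, {E}, {A, D}, {A, D, E}, {B, C, F}, {B, C, E, F}, {A, B, C, D, F}, X }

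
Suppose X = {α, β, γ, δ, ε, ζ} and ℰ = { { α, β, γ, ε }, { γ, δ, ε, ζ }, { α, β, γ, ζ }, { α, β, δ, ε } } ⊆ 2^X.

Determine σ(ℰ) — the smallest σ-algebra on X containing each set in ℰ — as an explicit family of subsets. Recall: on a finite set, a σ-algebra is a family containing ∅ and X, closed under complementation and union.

Answer: σ(ℰ) = { ∅, { γ }, { δ }, { ε }, { ζ }, { α, β }, { γ, δ }, { γ, ε }, { γ, ζ }, { δ, ε }, { δ, ζ }, { ε, ζ }, { α, β, γ }, { α, β, δ }, { α, β, ε }, { α, β, ζ }, { γ, δ, ε }, { γ, δ, ζ }, { γ, ε, ζ }, { δ, ε, ζ }, { α, β, γ, δ }, { α, β, γ, ε }, { α, β, γ, ζ }, { α, β, δ, ε }, { α, β, δ, ζ }, { α, β, ε, ζ }, { γ, δ, ε, ζ }, { α, β, γ, δ, ε }, { α, β, γ, δ, ζ }, { α, β, γ, ε, ζ }, { α, β, δ, ε, ζ }, X }

Check:
Initial family (6 sets): { ∅, { α, β, γ, ε }, { α, β, γ, ζ }, { α, β, δ, ε }, { γ, δ, ε, ζ }, X }.
Step 1: 6 new —
  { α, β }  = { γ, δ, ε, ζ }ᶜ
  { γ, ζ }  = { α, β, δ, ε }ᶜ
  { δ, ε }  = { α, β, γ, ζ }ᶜ
  { δ, ζ }  = { α, β, γ, ε }ᶜ
  { α, β, γ, δ, ε }  = { α, β, δ, ε } ∪ { α, β, γ, ε }
  { α, β, γ, ε, ζ }  = { α, β, γ, ε } ∪ { α, β, γ, ζ }
  (now 12)
Step 2: 7 new —
  { δ }  = { α, β, γ, ε, ζ }ᶜ
  { ζ }  = { α, β, γ, δ, ε }ᶜ
  { γ, δ, ζ }  = { γ, ζ } ∪ { δ, ζ }
  { δ, ε, ζ }  = { δ, ε } ∪ { δ, ζ }
  { α, β, δ, ζ }  = { α, β } ∪ { δ, ζ }
  { α, β, γ, δ, ζ }  = { α, β, γ, ζ } ∪ { δ, ζ }
  { α, β, δ, ε, ζ }  = { α, β, δ, ε } ∪ { δ, ζ }
  (now 19)
Step 3: 7 new —
  { γ }  = { α, β, δ, ε, ζ }ᶜ
  { ε }  = { α, β, γ, δ, ζ }ᶜ
  { γ, ε }  = { α, β, δ, ζ }ᶜ
  { α, β, γ }  = { δ, ε, ζ }ᶜ
  { α, β, δ }  = { α, β } ∪ { δ }
  { α, β, ε }  = { γ, δ, ζ }ᶜ
  { α, β, ζ }  = { α, β } ∪ { ζ }
  (now 26)
Step 4 (6 new):
  { γ, δ }  = { γ } ∪ { δ }
  { ε, ζ }  = { ζ } ∪ { ε }
  { γ, δ, ε }  = { α, β, ζ }ᶜ
  { γ, ε, ζ }  = { α, β, δ }ᶜ
  { α, β, γ, δ }  = { α, β, γ } ∪ { α, β, δ }
  { α, β, ε, ζ }  = { ζ } ∪ { α, β, ε }
  (now 32)
Step 5: already closed under ᶜ and ∪.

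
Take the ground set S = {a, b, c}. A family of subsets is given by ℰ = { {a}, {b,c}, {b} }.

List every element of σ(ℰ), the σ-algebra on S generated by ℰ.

σ(ℰ) (8 sets): { {}, {a}, {b}, {c}, {a,b}, {a,c}, {b,c}, S }

Trace:
Take S₀ = ℰ ∪ {∅, S} = { {}, {a}, {b}, {b,c}, S }.
Pass 1 (2 new):
  {a,b}  = {b} ∪ {a}
  {a,c}  = {b}ᶜ
Pass 2 (1 new):
  {c}  = {a,b}ᶜ
After Pass 3 the family is unchanged; done.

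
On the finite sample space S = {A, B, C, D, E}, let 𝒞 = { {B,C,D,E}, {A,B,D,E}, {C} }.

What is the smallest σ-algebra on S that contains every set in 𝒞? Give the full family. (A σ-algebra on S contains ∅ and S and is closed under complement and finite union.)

Start: 𝒞 ∪ {∅, S} = { {}, {C}, {A,B,D,E}, {B,C,D,E}, S }.
Iteration 1: 1 new —
  {A}  = S∖{B,C,D,E}
  (now 6)
Iteration 2 adds 1:
  {A,C}  = {C} ∪ {A}
  (now 7)
Iteration 3 adds 1:
  {B,D,E}  = S∖{A,C}
  (now 8)
Iteration 4: no new sets; the family is a σ-algebra.

Hence σ(𝒞) has 8 members: { {}, {A}, {C}, {A,C}, {B,D,E}, {A,B,D,E}, {B,C,D,E}, S }.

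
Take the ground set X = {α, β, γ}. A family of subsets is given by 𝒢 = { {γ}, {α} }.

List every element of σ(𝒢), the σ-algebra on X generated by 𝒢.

|σ(𝒢)| = 8.  σ(𝒢) = { {}, {α}, {β}, {γ}, {α,β}, {α,γ}, {β,γ}, X }

Check:
Start: 𝒢 ∪ {∅, X} = { {}, {α}, {γ}, X }.
Pass 1 adds 3:
  {α,β}  = complement {γ}
  {α,γ}  = {γ} ∪ {α}
  {β,γ}  = complement {α}
  (now 7)
Pass 2: 1 new —
  {β}  = complement {α,γ}
  (now 8)
Pass 3: already closed under ᶜ and ∪.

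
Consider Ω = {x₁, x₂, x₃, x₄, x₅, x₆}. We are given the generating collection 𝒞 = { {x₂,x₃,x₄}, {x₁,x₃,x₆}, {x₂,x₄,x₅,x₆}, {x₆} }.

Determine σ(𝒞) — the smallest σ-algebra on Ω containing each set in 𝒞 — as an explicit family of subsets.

σ(𝒞) = { {}, {x₁}, {x₃}, {x₅}, {x₆}, {x₁,x₃}, {x₁,x₅}, {x₁,x₆}, {x₂,x₄}, {x₃,x₅}, {x₃,x₆}, {x₅,x₆}, {x₁,x₂,x₄}, {x₁,x₃,x₅}, {x₁,x₃,x₆}, {x₁,x₅,x₆}, {x₂,x₃,x₄}, {x₂,x₄,x₅}, {x₂,x₄,x₆}, {x₃,x₅,x₆}, {x₁,x₂,x₃,x₄}, {x₁,x₂,x₄,x₅}, {x₁,x₂,x₄,x₆}, {x₁,x₃,x₅,x₆}, {x₂,x₃,x₄,x₅}, {x₂,x₃,x₄,x₆}, {x₂,x₄,x₅,x₆}, {x₁,x₂,x₃,x₄,x₅}, {x₁,x₂,x₃,x₄,x₆}, {x₁,x₂,x₄,x₅,x₆}, {x₂,x₃,x₄,x₅,x₆}, Ω }

Check:
Take S₀ = 𝒞 ∪ {∅, Ω} = { {}, {x₆}, {x₁,x₃,x₆}, {x₂,x₃,x₄}, {x₂,x₄,x₅,x₆}, Ω }.
Step 1: 7 new —
  {x₁,x₃}  = complement {x₂,x₄,x₅,x₆}
  {x₁,x₅,x₆}  = complement {x₂,x₃,x₄}
  {x₂,x₄,x₅}  = complement {x₁,x₃,x₆}
  {x₂,x₃,x₄,x₆}  = {x₂,x₃,x₄} ∪ {x₆}
  {x₁,x₂,x₃,x₄,x₅}  = complement {x₆}
  {x₁,x₂,x₃,x₄,x₆}  = {x₂,x₃,x₄} ∪ {x₁,x₃,x₆}
  {x₂,x₃,x₄,x₅,x₆}  = {x₂,x₄,x₅,x₆} ∪ {x₂,x₃,x₄}
  |family| = 13
Step 2 adds 7:
  {x₁}  = complement {x₂,x₃,x₄,x₅,x₆}
  {x₅}  = complement {x₁,x₂,x₃,x₄,x₆}
  {x₁,x₅}  = complement {x₂,x₃,x₄,x₆}
  {x₁,x₂,x₃,x₄}  = {x₂,x₃,x₄} ∪ {x₁,x₃}
  {x₁,x₃,x₅,x₆}  = {x₁,x₃,x₆} ∪ {x₁,x₅,x₆}
  {x₂,x₃,x₄,x₅}  = {x₂,x₃,x₄} ∪ {x₂,x₄,x₅}
  {x₁,x₂,x₄,x₅,x₆}  = {x₂,x₄,x₅,x₆} ∪ {x₁,x₅,x₆}
  |family| = 20
Step 3 (6 new):
  {x₃}  = complement {x₁,x₂,x₄,x₅,x₆}
  {x₁,x₆}  = complement {x₂,x₃,x₄,x₅}
  {x₂,x₄}  = complement {x₁,x₃,x₅,x₆}
  {x₅,x₆}  = complement {x₁,x₂,x₃,x₄}
  {x₁,x₃,x₅}  = {x₁,x₃} ∪ {x₁,x₅}
  {x₁,x₂,x₄,x₅}  = {x₁,x₅} ∪ {x₂,x₄,x₅}
  |family| = 26
Step 4 adds 6:
  {x₃,x₅}  = {x₅} ∪ {x₃}
  {x₃,x₆}  = complement {x₁,x₂,x₄,x₅}
  {x₁,x₂,x₄}  = {x₂,x₄} ∪ {x₁}
  {x₂,x₄,x₆}  = complement {x₁,x₃,x₅}
  {x₃,x₅,x₆}  = {x₅,x₆} ∪ {x₃}
  {x₁,x₂,x₄,x₆}  = {x₁,x₆} ∪ {x₂,x₄}
  |family| = 32
Step 5 adds nothing — fixpoint reached.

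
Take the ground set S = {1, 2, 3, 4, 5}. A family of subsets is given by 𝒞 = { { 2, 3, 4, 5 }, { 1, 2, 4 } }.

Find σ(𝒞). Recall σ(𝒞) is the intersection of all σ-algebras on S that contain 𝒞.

|σ(𝒞)| = 8.  σ(𝒞) = { {  }, { 1 }, { 2, 4 }, { 3, 5 }, { 1, 2, 4 }, { 1, 3, 5 }, { 2, 3, 4, 5 }, S }

Derivation:
Start: 𝒞 ∪ {∅, S} = { {  }, { 1, 2, 4 }, { 2, 3, 4, 5 }, S }.
Step 1 (2 new):
  { 1 }  = { 2, 3, 4, 5 }ᶜ
  { 3, 5 }  = { 1, 2, 4 }ᶜ
  |family| = 6
Step 2. New:
  { 1, 3, 5 }  = { 3, 5 } ∪ { 1 }
  |family| = 7
Step 3. New:
  { 2, 4 }  = { 1, 3, 5 }ᶜ
  |family| = 8
Step 4: closed — nothing new.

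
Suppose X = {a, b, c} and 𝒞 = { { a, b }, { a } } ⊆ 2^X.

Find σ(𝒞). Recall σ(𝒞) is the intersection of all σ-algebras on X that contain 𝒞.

Seed the family with 𝒞 together with ∅ and X: { ∅, { a }, { a, b }, X }.
Pass 1 adds 2:
  { c }  = ᶜ of { a, b }
  { b, c }  = ᶜ of { a }
Pass 2: +1 →
  { a, c }  = { c } ∪ { a }
Pass 3. New:
  { b }  = ᶜ of { a, c }
After Pass 4 the family is unchanged; done.

|σ(𝒞)| = 8.  σ(𝒞) = { ∅, { a }, { b }, { c }, { a, b }, { a, c }, { b, c }, X }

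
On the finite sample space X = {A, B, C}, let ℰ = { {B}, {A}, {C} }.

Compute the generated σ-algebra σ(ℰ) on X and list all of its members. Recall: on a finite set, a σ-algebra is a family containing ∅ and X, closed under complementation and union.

Start: ℰ ∪ {∅, X} = { {}, {A}, {B}, {C}, X }.
Round 1 adds 3:
  {A,B}  = complement {C}
  {A,C}  = complement {B}
  {B,C}  = complement {A}
  — 8 sets.
Round 2: stable.

Hence σ(ℰ) has 8 members: { {}, {A}, {B}, {C}, {A,B}, {A,C}, {B,C}, X }.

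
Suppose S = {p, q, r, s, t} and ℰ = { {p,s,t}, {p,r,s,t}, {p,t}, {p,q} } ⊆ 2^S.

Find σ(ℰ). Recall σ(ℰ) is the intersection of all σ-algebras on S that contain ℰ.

σ(ℰ) = { {}, {p}, {q}, {r}, {s}, {t}, {p,q}, {p,r}, {p,s}, {p,t}, {q,r}, {q,s}, {q,t}, {r,s}, {r,t}, {s,t}, {p,q,r}, {p,q,s}, {p,q,t}, {p,r,s}, {p,r,t}, {p,s,t}, {q,r,s}, {q,r,t}, {q,s,t}, {r,s,t}, {p,q,r,s}, {p,q,r,t}, {p,q,s,t}, {p,r,s,t}, {q,r,s,t}, S }

Working:
Seed the family with ℰ together with ∅ and S: { {}, {p,q}, {p,t}, {p,s,t}, {p,r,s,t}, S }.
Iteration 1 (6 new):
  {q}  = S∖{p,r,s,t}
  {q,r}  = S∖{p,s,t}
  {p,q,t}  = {p,q} ∪ {p,t}
  {q,r,s}  = S∖{p,t}
  {r,s,t}  = S∖{p,q}
  {p,q,s,t}  = {p,s,t} ∪ {p,q}
  [12 total]
Iteration 2 adds 6:
  {r}  = S∖{p,q,s,t}
  {r,s}  = S∖{p,q,t}
  {p,q,r}  = {p,q} ∪ {q,r}
  {p,q,r,s}  = {q,r,s} ∪ {p,q}
  {p,q,r,t}  = {p,q,t} ∪ {q,r}
  {q,r,s,t}  = {r,s,t} ∪ {q,r,s}
  [18 total]
Iteration 3 (5 new):
  {p}  = S∖{q,r,s,t}
  {s}  = S∖{p,q,r,t}
  {t}  = S∖{p,q,r,s}
  {s,t}  = S∖{p,q,r}
  {p,r,t}  = {r} ∪ {p,t}
  [23 total]
Iteration 4. New:
  {p,r}  = {r} ∪ {p}
  {p,s}  = {s} ∪ {p}
  {q,s}  = S∖{p,r,t}
  {q,t}  = {q} ∪ {t}
  {r,t}  = {t} ∪ {r}
  {p,q,s}  = {p,q} ∪ {s}
  {p,r,s}  = {r,s} ∪ {p}
  {q,r,t}  = {t} ∪ {q,r}
  {q,s,t}  = {q} ∪ {s,t}
  [32 total]
Iteration 5: already closed under ᶜ and ∪.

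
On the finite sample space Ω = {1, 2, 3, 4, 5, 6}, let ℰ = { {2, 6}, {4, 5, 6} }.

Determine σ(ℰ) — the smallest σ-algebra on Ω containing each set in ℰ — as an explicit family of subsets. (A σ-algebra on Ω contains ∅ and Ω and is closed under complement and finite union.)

|σ(ℰ)| = 16.  σ(ℰ) = { {}, {2}, {6}, {1, 3}, {2, 6}, {4, 5}, {1, 2, 3}, {1, 3, 6}, {2, 4, 5}, {4, 5, 6}, {1, 2, 3, 6}, {1, 3, 4, 5}, {2, 4, 5, 6}, {1, 2, 3, 4, 5}, {1, 3, 4, 5, 6}, Ω }

Check:
Seed the family with ℰ together with ∅ and Ω: { {}, {2, 6}, {4, 5, 6}, Ω }.
Iteration 1: 3 new —
  {1, 2, 3}  = Ω∖{4, 5, 6}
  {1, 3, 4, 5}  = Ω∖{2, 6}
  {2, 4, 5, 6}  = {2, 6} ∪ {4, 5, 6}
  — 7 sets.
Iteration 2: 4 new —
  {1, 3}  = Ω∖{2, 4, 5, 6}
  {1, 2, 3, 6}  = {1, 2, 3} ∪ {2, 6}
  {1, 2, 3, 4, 5}  = {1, 2, 3} ∪ {1, 3, 4, 5}
  {1, 3, 4, 5, 6}  = {1, 3, 4, 5} ∪ {4, 5, 6}
  — 11 sets.
Iteration 3: +3 →
  {2}  = Ω∖{1, 3, 4, 5, 6}
  {6}  = Ω∖{1, 2, 3, 4, 5}
  {4, 5}  = Ω∖{1, 2, 3, 6}
  — 14 sets.
Iteration 4: 2 new —
  {1, 3, 6}  = {1, 3} ∪ {6}
  {2, 4, 5}  = {4, 5} ∪ {2}
  — 16 sets.
Iteration 5: closed — nothing new.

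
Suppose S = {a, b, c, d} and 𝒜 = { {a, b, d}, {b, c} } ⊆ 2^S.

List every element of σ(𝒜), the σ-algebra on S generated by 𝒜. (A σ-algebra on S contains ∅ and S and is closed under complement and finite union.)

Begin from { {}, {b, c}, {a, b, d}, S } (that is, 𝒜 plus ∅ and S).
Step 1 (2 new):
  {c}  = {a, b, d}ᶜ
  {a, d}  = {b, c}ᶜ
  — 6 sets.
Step 2 (1 new):
  {a, c, d}  = {c} ∪ {a, d}
  — 7 sets.
Step 3 adds 1:
  {b}  = {a, c, d}ᶜ
  — 8 sets.
Step 4 adds nothing — fixpoint reached.

|σ(𝒜)| = 8.  σ(𝒜) = { {}, {b}, {c}, {a, d}, {b, c}, {a, b, d}, {a, c, d}, S }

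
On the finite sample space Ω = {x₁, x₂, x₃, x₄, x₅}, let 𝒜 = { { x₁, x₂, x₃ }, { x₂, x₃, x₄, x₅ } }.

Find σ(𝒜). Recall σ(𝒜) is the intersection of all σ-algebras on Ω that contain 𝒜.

σ(𝒜) = { ∅, { x₁ }, { x₂, x₃ }, { x₄, x₅ }, { x₁, x₂, x₃ }, { x₁, x₄, x₅ }, { x₂, x₃, x₄, x₅ }, Ω }

Check:
Start: 𝒜 ∪ {∅, Ω} = { ∅, { x₁, x₂, x₃ }, { x₂, x₃, x₄, x₅ }, Ω }.
Pass 1: 2 new —
  { x₁ }  = complement { x₂, x₃, x₄, x₅ }
  { x₄, x₅ }  = complement { x₁, x₂, x₃ }
  |family| = 6
Pass 2: +1 →
  { x₁, x₄, x₅ }  = { x₄, x₅ } ∪ { x₁ }
  |family| = 7
Pass 3 (1 new):
  { x₂, x₃ }  = complement { x₁, x₄, x₅ }
  |family| = 8
Pass 4: stable.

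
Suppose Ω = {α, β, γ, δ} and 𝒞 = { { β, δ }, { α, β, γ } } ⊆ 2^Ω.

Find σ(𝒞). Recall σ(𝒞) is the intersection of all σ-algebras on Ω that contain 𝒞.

Seed the family with 𝒞 together with ∅ and Ω: { {}, { β, δ }, { α, β, γ }, Ω }.
Pass 1 adds 2:
  { δ }  = Ω∖{ α, β, γ }
  { α, γ }  = Ω∖{ β, δ }
  [6 total]
Pass 2 (1 new):
  { α, γ, δ }  = { α, γ } ∪ { δ }
  [7 total]
Pass 3 (1 new):
  { β }  = Ω∖{ α, γ, δ }
  [8 total]
Pass 4: already closed under ᶜ and ∪.

Hence σ(𝒞) has 8 members: { {}, { β }, { δ }, { α, γ }, { β, δ }, { α, β, γ }, { α, γ, δ }, Ω }.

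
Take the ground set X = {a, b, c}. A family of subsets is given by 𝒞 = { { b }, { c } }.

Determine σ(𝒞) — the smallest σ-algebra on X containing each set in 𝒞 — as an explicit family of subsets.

Answer: σ(𝒞) = { ∅, { a }, { b }, { c }, { a, b }, { a, c }, { b, c }, X }

Trace:
Initial family (4 sets): { ∅, { b }, { c }, X }.
Iteration 1 adds 3:
  { a, b }  = { c }ᶜ
  { a, c }  = { b }ᶜ
  { b, c }  = { c } ∪ { b }
  |family| = 7
Iteration 2 (1 new):
  { a }  = { b, c }ᶜ
  |family| = 8
Iteration 3: stable.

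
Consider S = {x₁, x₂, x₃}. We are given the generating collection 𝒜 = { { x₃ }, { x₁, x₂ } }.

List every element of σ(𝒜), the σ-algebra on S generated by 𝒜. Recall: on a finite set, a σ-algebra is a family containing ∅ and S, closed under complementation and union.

Seed the family with 𝒜 together with ∅ and S: { {  }, { x₃ }, { x₁, x₂ }, S }.
Round 1: already closed under ᶜ and ∪.

Therefore σ(𝒜) = { {  }, { x₃ }, { x₁, x₂ }, S } (|σ(𝒜)| = 4).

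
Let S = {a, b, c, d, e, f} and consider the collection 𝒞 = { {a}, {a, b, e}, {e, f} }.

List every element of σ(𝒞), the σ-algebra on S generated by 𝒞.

σ(𝒞) = { {}, {a}, {b}, {e}, {f}, {a, b}, {a, e}, {a, f}, {b, e}, {b, f}, {c, d}, {e, f}, {a, b, e}, {a, b, f}, {a, c, d}, {a, e, f}, {b, c, d}, {b, e, f}, {c, d, e}, {c, d, f}, {a, b, c, d}, {a, b, e, f}, {a, c, d, e}, {a, c, d, f}, {b, c, d, e}, {b, c, d, f}, {c, d, e, f}, {a, b, c, d, e}, {a, b, c, d, f}, {a, c, d, e, f}, {b, c, d, e, f}, S }

Working:
Start: 𝒞 ∪ {∅, S} = { {}, {a}, {e, f}, {a, b, e}, S }.
Pass 1: +5 →
  {a, e, f}  = {e, f} ∪ {a}
  {c, d, f}  = {a, b, e}ᶜ
  {a, b, c, d}  = {e, f}ᶜ
  {a, b, e, f}  = {a, b, e} ∪ {e, f}
  {b, c, d, e, f}  = {a}ᶜ
Pass 2: 7 new —
  {c, d}  = {a, b, e, f}ᶜ
  {b, c, d}  = {a, e, f}ᶜ
  {a, c, d, f}  = {c, d, f} ∪ {a}
  {c, d, e, f}  = {e, f} ∪ {c, d, f}
  {a, b, c, d, e}  = {a, b, e} ∪ {a, b, c, d}
  {a, b, c, d, f}  = {c, d, f} ∪ {a, b, c, d}
  {a, c, d, e, f}  = {a, e, f} ∪ {c, d, f}
Pass 3: 7 new —
  {b}  = {a, c, d, e, f}ᶜ
  {e}  = {a, b, c, d, f}ᶜ
  {f}  = {a, b, c, d, e}ᶜ
  {a, b}  = {c, d, e, f}ᶜ
  {b, e}  = {a, c, d, f}ᶜ
  {a, c, d}  = {c, d} ∪ {a}
  {b, c, d, f}  = {b, c, d} ∪ {c, d, f}
Pass 4 adds 8:
  {a, e}  = {b, c, d, f}ᶜ
  {a, f}  = {f} ∪ {a}
  {b, f}  = {b} ∪ {f}
  {a, b, f}  = {a, b} ∪ {f}
  {b, e, f}  = {a, c, d}ᶜ
  {c, d, e}  = {c, d} ∪ {e}
  {a, c, d, e}  = {e} ∪ {a, c, d}
  {b, c, d, e}  = {b, e} ∪ {c, d}
Pass 5: stable.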